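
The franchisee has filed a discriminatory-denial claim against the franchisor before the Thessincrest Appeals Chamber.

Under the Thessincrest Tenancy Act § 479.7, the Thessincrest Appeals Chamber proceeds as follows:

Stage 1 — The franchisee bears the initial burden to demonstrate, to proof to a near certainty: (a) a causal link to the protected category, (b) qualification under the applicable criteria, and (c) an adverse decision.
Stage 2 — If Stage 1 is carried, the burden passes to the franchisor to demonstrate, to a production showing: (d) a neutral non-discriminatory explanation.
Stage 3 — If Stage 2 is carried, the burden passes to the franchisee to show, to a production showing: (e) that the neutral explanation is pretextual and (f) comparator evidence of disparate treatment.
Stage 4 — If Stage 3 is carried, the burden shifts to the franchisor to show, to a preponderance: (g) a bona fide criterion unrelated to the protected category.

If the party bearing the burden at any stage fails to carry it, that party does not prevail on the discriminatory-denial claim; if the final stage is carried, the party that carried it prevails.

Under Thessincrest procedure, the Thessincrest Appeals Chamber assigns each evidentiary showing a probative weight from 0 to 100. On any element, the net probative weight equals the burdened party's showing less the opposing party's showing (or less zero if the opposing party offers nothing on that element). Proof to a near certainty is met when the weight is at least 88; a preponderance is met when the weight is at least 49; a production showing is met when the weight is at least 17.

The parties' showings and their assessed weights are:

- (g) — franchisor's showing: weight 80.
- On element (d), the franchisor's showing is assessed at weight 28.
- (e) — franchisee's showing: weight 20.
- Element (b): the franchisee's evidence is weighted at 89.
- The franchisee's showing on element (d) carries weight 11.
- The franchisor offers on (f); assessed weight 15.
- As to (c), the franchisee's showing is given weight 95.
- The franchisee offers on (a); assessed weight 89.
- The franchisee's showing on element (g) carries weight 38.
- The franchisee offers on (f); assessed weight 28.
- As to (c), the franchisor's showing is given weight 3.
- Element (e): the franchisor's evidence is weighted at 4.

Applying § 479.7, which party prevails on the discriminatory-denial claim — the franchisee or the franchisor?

At Stage 1 the franchisee must meet proof to a near certainty (weight is at least 88): on (a) the weight is 89, which does reach 88, so (a) meets the standard; on (b) the weight is 89, which does reach 88, so (b) meets the standard; on (c) the weight is 95 less the opposing 3 gives net 92, which does reach 88, so (c) meets the standard.
  All elements met. The burden passes to the franchisor.
At Stage 2 the franchisor must meet a production showing (weight is at least 17): on (d) the weight is 28 less the opposing 11 gives net 17, ≥ 17, so (d) meets the standard.
  The franchisor carries Stage 2; the franchisee now bears the burden.
At Stage 3 the franchisee must meet a production showing (weight is at least 17): on (e) the weight is 20 less the opposing 4 gives net 16, < 17, so (e) does not meet the standard; on (f) the weight is 28 less the opposing 15 gives net 13, < 17, so (f) does not meet the standard.
  Not every element is met, so the franchisee fails to carry Stage 3.
So the franchisor prevails.

franchisor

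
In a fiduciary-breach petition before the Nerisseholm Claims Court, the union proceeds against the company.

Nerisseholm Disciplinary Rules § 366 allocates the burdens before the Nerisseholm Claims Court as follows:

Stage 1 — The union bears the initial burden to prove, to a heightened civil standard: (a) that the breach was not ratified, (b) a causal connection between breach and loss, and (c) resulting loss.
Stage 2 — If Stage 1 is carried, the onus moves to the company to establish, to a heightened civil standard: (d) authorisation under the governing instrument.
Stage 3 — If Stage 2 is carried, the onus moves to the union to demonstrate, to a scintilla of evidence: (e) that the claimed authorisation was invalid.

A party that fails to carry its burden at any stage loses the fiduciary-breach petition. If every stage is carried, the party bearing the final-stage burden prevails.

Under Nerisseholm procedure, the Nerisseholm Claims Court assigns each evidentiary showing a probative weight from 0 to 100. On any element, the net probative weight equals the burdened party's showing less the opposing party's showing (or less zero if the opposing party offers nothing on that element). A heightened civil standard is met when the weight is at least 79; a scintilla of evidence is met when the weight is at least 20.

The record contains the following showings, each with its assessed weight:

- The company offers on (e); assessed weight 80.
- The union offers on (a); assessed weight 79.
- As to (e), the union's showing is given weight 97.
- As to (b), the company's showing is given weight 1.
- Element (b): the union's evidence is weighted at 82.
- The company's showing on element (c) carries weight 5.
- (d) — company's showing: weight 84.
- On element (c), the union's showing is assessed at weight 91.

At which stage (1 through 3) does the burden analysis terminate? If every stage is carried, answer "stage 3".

stage 3

Stage 1 — burden on union; standard: a heightened civil standard (weight is at least 79).
    (a): 79 ≥ 79 [met]
    (b): 82 − 1 = 81 ≥ 79 [met]
    (c): 91 − 5 = 86 ≥ 79 [met]
  Stage 1 carried; the burden shifts to the company.
Stage 2 — burden on company; standard: a heightened civil standard (weight is at least 79).
    (d): 84 ≥ 79 [met]
  Stage 2 is satisfied; the onus moves to the union.
Stage 3 — burden on union; standard: a scintilla of evidence (weight is at least 20).
    (e): 97 − 80 = 17 < 20 [not met]
  Stage 3 not carried; the union fails its burden.
So the company prevails.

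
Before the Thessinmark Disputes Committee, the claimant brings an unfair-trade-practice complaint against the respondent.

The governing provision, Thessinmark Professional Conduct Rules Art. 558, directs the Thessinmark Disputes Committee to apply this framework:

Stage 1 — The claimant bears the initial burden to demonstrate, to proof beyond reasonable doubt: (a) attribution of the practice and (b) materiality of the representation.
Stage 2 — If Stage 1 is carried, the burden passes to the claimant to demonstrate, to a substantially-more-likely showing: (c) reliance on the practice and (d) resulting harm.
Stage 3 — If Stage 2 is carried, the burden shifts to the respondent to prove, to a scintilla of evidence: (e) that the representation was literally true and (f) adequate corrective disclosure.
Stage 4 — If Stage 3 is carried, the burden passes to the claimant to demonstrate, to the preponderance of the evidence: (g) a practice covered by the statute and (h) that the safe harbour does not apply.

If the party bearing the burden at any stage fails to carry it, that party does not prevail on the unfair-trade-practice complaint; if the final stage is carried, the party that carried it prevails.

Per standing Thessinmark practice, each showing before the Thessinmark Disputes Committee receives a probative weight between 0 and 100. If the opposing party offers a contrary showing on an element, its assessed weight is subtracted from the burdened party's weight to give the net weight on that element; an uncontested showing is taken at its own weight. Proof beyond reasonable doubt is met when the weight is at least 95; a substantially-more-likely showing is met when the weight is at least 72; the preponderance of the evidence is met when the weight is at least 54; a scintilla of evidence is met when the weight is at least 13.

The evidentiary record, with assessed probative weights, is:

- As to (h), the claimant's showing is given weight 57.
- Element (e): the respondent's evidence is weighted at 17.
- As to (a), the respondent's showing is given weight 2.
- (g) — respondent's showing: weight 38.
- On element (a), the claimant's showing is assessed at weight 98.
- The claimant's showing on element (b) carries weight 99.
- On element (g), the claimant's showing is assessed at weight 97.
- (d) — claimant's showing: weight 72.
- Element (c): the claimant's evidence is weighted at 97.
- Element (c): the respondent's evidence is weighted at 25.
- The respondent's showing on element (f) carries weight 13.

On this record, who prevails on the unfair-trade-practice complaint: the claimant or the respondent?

Stage 1 — burden on claimant; standard: proof beyond reasonable doubt (weight is at least 95).
    (a): 98 − 2 = 96 ≥ 95 [met]
    (b): 99 ≥ 95 [met]
  Stage 1 is satisfied; the claimant continues to bear the burden.
Stage 2 — burden on claimant; standard: a substantially-more-likely showing (weight is at least 72).
    (c): 97 − 25 = 72 ≥ 72 [met]
    (d): 72 ≥ 72 [met]
  Stage 2 is satisfied; the onus moves to the respondent.
Stage 3 — burden on respondent; standard: a scintilla of evidence (weight is at least 13).
    (e): 17 ≥ 13 [met]
    (f): 13 ≥ 13 [met]
  Stage 3 is satisfied; the onus moves to the claimant.
Stage 4 — burden on claimant; standard: the preponderance of the evidence (weight is at least 54).
    (g): 97 − 38 = 59 ≥ 54 [met]
    (h): 57 ≥ 54 [met]
  Stage 4 carried; the final stage is satisfied.
Every stage carried; the claimant prevails.

claimant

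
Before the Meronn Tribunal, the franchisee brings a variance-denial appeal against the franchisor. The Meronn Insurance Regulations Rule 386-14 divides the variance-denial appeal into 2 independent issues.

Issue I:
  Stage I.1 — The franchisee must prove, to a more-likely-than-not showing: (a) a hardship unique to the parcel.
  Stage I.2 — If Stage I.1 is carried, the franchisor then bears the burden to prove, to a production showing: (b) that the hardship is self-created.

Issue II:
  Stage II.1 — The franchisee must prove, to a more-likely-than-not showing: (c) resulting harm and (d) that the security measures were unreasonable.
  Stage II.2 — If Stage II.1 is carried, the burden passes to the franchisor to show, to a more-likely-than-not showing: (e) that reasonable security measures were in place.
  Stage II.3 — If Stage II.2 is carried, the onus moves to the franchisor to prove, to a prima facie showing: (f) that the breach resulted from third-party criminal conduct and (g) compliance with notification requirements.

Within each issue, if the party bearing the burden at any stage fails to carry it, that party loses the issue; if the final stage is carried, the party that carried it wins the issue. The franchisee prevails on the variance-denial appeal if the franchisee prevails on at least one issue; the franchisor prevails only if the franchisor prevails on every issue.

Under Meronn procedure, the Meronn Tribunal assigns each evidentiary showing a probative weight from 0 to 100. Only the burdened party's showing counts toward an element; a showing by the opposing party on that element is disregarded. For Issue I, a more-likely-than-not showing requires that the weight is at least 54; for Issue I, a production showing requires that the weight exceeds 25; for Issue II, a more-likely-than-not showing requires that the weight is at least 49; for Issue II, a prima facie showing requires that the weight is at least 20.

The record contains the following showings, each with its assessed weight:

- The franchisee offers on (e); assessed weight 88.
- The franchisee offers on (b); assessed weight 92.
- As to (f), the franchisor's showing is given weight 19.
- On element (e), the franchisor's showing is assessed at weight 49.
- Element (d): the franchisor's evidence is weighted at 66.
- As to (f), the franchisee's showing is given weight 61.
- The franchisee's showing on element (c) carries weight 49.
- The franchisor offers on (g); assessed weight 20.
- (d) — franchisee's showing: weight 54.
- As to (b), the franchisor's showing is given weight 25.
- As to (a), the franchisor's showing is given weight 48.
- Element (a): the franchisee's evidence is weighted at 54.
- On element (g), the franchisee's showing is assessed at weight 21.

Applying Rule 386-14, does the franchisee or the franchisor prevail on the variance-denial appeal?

— Issue I —
Stage I.1 (franchisee, a more-likely-than-not showing, weight is at least 54): (a) 54 (franchisor's 48 disregarded) ≥ 54 — meets.
  All elements met. The burden passes to the franchisor.
Stage I.2 (franchisor, a production showing, weight exceeds 25): (b) 25 (franchisee's 92 disregarded) ≤ 25 — fails.
  Stage I.2 not carried; the franchisor fails its burden.
The analysis ends at Stage I.2; the franchisee prevails on this issue.
— Issue II —
At Stage II.1 the franchisee must meet a more-likely-than-not showing (weight is at least 49): on (c) the weight is 49, which does reach 49, so (c) meets the standard; on (d) the weight is 54 (the franchisor's 66 is given no effect), ≥ 49, so (d) meets the standard.
  All elements met. The burden passes to the franchisor.
At Stage II.2 the franchisor must meet a more-likely-than-not showing (weight is at least 49): on (e) the weight is 49 (the franchisee's 88 is given no effect), ≥ 49, so (e) meets the standard.
  Stage II.2 carried; the burden remains with the franchisor.
At Stage II.3 the franchisor must meet a prima facie showing (weight is at least 20): on (f) the weight is 19 (the franchisee's 61 is given no effect), which does not reach 20, so (f) does not meet the standard; on (g) the weight is 20 (the franchisee's 21 is given no effect), ≥ 20, so (g) meets the standard.
  Not every element is met, so the franchisor fails to carry Stage II.3.
The analysis ends at Stage II.3; the franchisee prevails on this issue.
Per-issue: Issue I → franchisee; Issue II → franchisee. The franchisee must prevail on at least one issue; overall, the franchisee prevails.

franchisee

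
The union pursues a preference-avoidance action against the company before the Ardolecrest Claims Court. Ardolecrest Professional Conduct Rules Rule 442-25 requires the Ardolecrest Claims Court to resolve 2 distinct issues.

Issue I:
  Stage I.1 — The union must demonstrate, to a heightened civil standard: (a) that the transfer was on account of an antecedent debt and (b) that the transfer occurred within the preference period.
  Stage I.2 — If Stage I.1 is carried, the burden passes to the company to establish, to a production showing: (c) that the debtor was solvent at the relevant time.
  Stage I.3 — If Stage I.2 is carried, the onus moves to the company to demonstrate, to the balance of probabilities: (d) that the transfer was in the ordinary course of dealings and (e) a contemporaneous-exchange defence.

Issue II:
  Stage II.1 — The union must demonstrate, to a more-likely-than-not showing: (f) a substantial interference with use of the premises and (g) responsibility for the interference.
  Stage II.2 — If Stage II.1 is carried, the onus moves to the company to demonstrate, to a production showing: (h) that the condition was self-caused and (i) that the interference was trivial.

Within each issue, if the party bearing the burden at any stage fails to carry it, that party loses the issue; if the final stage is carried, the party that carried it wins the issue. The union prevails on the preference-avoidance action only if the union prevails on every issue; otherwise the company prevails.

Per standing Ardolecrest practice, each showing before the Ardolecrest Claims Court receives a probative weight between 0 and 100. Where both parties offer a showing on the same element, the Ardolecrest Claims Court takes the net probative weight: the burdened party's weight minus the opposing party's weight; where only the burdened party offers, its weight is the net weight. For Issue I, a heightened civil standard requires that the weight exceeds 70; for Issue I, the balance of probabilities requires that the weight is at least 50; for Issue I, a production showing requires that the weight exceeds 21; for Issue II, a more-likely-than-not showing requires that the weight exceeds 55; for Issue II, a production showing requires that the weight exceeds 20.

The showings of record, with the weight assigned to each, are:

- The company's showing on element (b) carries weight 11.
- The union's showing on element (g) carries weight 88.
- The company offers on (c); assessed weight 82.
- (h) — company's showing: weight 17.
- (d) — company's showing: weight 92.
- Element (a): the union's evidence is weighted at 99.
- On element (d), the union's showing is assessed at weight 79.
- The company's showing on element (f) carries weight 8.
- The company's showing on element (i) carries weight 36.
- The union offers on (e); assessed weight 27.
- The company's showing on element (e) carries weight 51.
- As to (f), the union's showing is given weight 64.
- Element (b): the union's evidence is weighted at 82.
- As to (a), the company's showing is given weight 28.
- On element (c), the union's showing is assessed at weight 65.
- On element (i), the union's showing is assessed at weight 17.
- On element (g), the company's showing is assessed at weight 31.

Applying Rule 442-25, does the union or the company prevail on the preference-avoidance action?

— Issue I —
At Stage I.1 the union must meet a heightened civil standard (weight exceeds 70): on (a) the weight is 99 less the opposing 28 gives net 71, which does exceed 70, so (a) meets the standard; on (b) the weight is 82 less the opposing 11 gives net 71, which does exceed 70, so (b) meets the standard.
  The union carries Stage I.1; the company now bears the burden.
At Stage I.2 the company must meet a production showing (weight exceeds 21): on (c) the weight is 82 less the opposing 65 gives net 17, ≤ 21, so (c) does not meet the standard.
  Stage I.2 not carried; the company fails its burden.
So the union prevails on this issue.
— Issue II —
At Stage II.1 the union must meet a more-likely-than-not showing (weight exceeds 55): on (f) the weight is 64 less the opposing 8 gives net 56, > 55, so (f) meets the standard; on (g) the weight is 88 less the opposing 31 gives net 57, which does exceed 55, so (g) meets the standard.
  Stage II.1 carried; the burden shifts to the company.
At Stage II.2 the company must meet a production showing (weight exceeds 20): on (h) the weight is 17, ≤ 20, so (h) does not meet the standard; on (i) the weight is 36 less the opposing 17 gives net 19, which does not exceed 20, so (i) does not meet the standard.
  The company does not carry Stage II.2.
The union prevails on this issue.
Per-issue: Issue I → union; Issue II → union. The union must prevail on every issue; overall, the union prevails.

union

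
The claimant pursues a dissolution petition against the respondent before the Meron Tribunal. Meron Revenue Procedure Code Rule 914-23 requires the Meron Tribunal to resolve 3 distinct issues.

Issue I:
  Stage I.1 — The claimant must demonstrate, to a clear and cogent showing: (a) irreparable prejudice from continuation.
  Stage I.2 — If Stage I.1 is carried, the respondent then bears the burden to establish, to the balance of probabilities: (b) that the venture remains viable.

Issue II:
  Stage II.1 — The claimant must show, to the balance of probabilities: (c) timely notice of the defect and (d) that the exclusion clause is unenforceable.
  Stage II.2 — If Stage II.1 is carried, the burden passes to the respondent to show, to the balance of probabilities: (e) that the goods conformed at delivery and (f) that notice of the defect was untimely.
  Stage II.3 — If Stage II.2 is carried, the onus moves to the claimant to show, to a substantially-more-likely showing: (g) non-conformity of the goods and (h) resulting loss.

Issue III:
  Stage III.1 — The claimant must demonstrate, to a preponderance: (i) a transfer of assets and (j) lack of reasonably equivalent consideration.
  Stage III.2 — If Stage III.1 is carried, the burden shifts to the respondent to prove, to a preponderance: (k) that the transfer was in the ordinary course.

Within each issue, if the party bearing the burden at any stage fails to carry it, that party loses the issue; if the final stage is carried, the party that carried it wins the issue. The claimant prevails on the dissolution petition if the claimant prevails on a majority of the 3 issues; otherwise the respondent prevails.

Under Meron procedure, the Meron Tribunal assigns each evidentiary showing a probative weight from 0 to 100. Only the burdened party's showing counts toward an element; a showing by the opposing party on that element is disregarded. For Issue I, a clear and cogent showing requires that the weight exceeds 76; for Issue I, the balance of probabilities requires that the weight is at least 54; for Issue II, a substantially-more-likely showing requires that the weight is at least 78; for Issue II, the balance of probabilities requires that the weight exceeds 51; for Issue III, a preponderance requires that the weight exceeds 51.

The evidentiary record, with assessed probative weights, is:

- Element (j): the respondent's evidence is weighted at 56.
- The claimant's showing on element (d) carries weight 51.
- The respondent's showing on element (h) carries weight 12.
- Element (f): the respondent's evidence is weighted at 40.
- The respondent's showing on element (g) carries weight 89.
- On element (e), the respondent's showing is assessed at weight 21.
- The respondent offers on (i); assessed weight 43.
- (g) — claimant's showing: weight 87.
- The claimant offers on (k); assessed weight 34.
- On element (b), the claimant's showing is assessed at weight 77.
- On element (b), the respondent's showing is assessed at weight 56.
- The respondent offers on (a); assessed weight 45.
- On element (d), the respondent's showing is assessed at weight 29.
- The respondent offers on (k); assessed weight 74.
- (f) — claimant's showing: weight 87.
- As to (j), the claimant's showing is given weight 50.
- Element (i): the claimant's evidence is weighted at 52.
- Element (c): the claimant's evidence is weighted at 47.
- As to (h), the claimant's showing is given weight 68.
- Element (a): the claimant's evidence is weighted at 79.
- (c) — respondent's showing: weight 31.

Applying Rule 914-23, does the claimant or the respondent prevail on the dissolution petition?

respondent

— Issue I —
At Stage I.1 the claimant must meet a clear and cogent showing (weight exceeds 76): on (a) the weight is 79 (the respondent's 45 is given no effect), > 76, so (a) meets the standard.
  Stage I.1 is satisfied; the onus moves to the respondent.
At Stage I.2 the respondent must meet the balance of probabilities (weight is at least 54): on (b) the weight is 56 (the claimant's 77 is given no effect), ≥ 54, so (b) meets the standard.
  The respondent carries the last stage.
With every stage satisfied, the respondent prevails on this issue.
— Issue II —
At Stage II.1 the claimant must meet the balance of probabilities (weight exceeds 51): on (c) the weight is 47 (the respondent's 31 is given no effect), which does not exceed 51, so (c) does not meet the standard; on (d) the weight is 51 (the respondent's 29 is given no effect), ≤ 51, so (d) does not meet the standard.
  The claimant does not carry Stage II.1.
The respondent prevails on this issue.
— Issue III —
At Stage III.1 the claimant must meet a preponderance (weight exceeds 51): on (i) the weight is 52 (the respondent's 43 is given no effect), which does exceed 51, so (i) meets the standard; on (j) the weight is 50 (the respondent's 56 is given no effect), which does not exceed 51, so (j) does not meet the standard.
  Stage III.1 not carried; the claimant fails its burden.
The analysis ends at Stage III.1; the respondent prevails on this issue.
Per-issue: Issue I → respondent; Issue II → respondent; Issue III → respondent. The claimant must prevail on a majority of issues; overall, the respondent prevails.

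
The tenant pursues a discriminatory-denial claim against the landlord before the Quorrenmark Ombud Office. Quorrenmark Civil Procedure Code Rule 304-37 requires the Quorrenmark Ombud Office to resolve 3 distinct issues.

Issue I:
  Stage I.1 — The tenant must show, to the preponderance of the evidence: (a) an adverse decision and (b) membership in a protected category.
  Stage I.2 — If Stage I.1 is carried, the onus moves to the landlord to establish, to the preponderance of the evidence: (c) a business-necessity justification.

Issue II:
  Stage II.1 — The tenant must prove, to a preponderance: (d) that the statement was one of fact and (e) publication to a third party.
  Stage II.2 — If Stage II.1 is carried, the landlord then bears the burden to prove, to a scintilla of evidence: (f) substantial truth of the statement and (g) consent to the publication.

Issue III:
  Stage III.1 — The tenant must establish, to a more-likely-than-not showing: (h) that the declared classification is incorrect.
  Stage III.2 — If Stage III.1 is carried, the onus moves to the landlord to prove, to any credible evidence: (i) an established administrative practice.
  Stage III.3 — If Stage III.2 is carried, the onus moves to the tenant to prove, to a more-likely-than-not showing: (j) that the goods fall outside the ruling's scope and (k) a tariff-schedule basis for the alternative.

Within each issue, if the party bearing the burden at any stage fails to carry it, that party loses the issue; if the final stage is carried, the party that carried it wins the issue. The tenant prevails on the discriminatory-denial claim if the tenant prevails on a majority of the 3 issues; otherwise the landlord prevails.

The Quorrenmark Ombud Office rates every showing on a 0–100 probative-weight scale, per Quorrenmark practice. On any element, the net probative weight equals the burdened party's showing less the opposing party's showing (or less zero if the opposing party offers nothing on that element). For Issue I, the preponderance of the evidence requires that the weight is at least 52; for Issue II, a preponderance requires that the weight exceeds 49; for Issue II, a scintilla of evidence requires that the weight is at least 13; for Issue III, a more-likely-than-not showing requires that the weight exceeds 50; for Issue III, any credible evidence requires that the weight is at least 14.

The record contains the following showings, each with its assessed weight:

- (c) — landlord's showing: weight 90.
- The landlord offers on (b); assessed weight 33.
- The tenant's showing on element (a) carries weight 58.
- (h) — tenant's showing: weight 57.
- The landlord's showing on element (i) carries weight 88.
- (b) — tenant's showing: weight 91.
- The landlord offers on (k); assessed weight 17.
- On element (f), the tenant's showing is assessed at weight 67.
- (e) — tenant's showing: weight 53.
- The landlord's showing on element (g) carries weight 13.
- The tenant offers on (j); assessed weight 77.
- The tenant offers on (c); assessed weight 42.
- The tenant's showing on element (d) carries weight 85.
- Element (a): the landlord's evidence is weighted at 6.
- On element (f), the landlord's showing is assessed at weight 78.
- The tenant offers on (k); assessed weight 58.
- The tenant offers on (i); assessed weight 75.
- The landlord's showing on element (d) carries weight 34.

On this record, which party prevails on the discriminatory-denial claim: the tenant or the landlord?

— Issue I —
Stage I.1 — burden on tenant; standard: the preponderance of the evidence (weight is at least 52).
    (a): 58 − 6 = 52 ≥ 52 [met]
    (b): 91 − 33 = 58 ≥ 52 [met]
  Stage I.1 is satisfied; the onus moves to the landlord.
Stage I.2 — burden on landlord; standard: the preponderance of the evidence (weight is at least 52).
    (c): 90 − 42 = 48 < 52 [not met]
  Stage I.2 not carried; the landlord fails its burden.
The tenant prevails on this issue.
— Issue II —
At Stage II.1 the tenant must meet a preponderance (weight exceeds 49): on (d) the weight is 85 less the opposing 34 gives net 51, which does exceed 49, so (d) meets the standard; on (e) the weight is 53, > 49, so (e) meets the standard.
  Stage II.1 carried; the burden shifts to the landlord.
At Stage II.2 the landlord must meet a scintilla of evidence (weight is at least 13): on (f) the weight is 78 less the opposing 67 gives net 11, which does not reach 13, so (f) does not meet the standard; on (g) the weight is 13, ≥ 13, so (g) meets the standard.
  Stage II.2 not carried; the landlord fails its burden.
The analysis ends at Stage II.2; the tenant prevails on this issue.
— Issue III —
At Stage III.1 the tenant must meet a more-likely-than-not showing (weight exceeds 50): on (h) the weight is 57, which does exceed 50, so (h) meets the standard.
  Stage III.1 carried; the burden shifts to the landlord.
At Stage III.2 the landlord must meet any credible evidence (weight is at least 14): on (i) the weight is 88 less the opposing 75 gives net 13, < 14, so (i) does not meet the standard.
  The landlord does not carry Stage III.2.
The analysis ends at Stage III.2; the tenant prevails on this issue.
Per-issue: Issue I → tenant; Issue II → tenant; Issue III → tenant. The tenant must prevail on a majority of issues; overall, the tenant prevails.

tenant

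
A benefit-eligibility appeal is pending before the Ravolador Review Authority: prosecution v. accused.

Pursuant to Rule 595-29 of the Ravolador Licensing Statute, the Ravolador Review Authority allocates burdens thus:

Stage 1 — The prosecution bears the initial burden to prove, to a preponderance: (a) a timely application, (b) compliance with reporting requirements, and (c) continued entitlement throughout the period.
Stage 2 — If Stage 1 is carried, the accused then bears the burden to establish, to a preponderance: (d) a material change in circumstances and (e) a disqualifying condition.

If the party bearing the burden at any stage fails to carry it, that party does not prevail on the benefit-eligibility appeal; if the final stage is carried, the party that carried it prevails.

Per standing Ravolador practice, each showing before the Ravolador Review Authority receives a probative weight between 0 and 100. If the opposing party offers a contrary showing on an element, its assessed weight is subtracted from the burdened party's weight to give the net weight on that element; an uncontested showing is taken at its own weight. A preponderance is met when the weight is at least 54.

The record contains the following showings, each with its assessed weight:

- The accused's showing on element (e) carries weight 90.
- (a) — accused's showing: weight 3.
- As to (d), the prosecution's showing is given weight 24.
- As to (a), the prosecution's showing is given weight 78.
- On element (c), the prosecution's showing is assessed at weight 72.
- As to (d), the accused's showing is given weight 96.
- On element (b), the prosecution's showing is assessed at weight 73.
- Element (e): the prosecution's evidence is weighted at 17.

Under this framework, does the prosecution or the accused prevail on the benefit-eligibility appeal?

Stage 1 (prosecution, a preponderance, weight is at least 54): (a) net 78−3=75 ≥ 54 — meets; (b) 73 ≥ 54 — meets; (c) 72 ≥ 54 — meets.
  Stage 1 is satisfied; the onus moves to the accused.
Stage 2 (accused, a preponderance, weight is at least 54): (d) net 96−24=72 ≥ 54 — meets; (e) net 90−17=73 ≥ 54 — meets.
  All elements met at the final stage.
Every stage carried; the accused prevails.

accused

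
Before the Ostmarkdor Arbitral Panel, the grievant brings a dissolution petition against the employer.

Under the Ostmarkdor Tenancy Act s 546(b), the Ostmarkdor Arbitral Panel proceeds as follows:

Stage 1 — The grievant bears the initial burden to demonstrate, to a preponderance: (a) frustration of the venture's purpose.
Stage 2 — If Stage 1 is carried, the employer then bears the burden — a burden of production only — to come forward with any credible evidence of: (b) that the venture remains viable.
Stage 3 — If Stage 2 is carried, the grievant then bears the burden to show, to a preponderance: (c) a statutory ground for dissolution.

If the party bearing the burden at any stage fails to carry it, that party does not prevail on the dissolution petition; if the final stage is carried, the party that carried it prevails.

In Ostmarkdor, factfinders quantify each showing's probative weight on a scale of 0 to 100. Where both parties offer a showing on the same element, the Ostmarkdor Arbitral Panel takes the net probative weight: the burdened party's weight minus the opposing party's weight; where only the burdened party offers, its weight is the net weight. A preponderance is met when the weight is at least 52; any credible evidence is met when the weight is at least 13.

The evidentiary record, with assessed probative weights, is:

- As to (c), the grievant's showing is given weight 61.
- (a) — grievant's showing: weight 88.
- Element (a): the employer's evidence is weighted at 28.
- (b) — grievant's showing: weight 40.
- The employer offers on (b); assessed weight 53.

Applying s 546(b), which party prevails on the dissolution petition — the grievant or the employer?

Stage 1 (grievant, a preponderance, weight is at least 52): (a) net 88−28=60 ≥ 52 — meets.
  Stage 1 is satisfied; the onus moves to the employer.
Stage 2 (employer, any credible evidence, weight is at least 13): (b) net 53−40=13 ≥ 13 — meets.
  The employer carries Stage 2; the grievant now bears the burden.
Stage 3 (grievant, a preponderance, weight is at least 52): (c) 61 ≥ 52 — meets.
  The grievant carries the last stage.
With every stage satisfied, the grievant prevails.

grievant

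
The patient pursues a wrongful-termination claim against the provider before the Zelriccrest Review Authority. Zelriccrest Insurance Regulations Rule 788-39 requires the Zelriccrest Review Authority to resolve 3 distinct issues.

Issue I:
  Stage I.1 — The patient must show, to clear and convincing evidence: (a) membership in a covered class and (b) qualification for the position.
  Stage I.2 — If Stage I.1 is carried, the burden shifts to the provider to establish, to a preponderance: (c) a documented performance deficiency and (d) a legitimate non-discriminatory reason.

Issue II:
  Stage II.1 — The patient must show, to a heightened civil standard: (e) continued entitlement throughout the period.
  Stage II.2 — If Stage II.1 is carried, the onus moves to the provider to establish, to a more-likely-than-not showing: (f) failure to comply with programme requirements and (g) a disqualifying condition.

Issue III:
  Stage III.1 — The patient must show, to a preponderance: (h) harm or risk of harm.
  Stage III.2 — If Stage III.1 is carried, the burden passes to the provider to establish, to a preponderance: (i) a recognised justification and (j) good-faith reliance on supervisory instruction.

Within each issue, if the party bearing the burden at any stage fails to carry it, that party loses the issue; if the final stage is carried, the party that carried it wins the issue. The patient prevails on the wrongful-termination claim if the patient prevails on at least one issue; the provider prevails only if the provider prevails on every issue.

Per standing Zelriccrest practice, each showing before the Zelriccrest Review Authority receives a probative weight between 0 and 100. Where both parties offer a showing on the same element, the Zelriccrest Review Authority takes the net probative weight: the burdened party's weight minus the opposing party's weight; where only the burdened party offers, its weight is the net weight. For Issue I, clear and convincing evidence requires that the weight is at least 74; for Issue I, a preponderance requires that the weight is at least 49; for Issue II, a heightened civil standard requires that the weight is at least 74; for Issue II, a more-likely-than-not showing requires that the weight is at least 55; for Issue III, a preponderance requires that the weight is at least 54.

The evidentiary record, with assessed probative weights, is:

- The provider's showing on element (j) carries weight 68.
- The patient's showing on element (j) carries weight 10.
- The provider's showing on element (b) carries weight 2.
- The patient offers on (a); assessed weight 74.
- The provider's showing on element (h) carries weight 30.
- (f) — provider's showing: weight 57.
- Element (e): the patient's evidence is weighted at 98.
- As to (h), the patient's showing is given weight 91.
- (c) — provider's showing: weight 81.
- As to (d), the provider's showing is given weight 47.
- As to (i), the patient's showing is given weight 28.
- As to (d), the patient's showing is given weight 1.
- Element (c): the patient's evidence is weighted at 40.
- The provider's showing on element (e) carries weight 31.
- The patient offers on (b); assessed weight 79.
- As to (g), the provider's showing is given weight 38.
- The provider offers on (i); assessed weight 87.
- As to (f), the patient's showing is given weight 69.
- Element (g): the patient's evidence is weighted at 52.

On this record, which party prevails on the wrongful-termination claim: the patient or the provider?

patient

— Issue I —
At Stage I.1 the patient must meet clear and convincing evidence (weight is at least 74): on (a) the weight is 74, ≥ 74, so (a) meets the standard; on (b) the weight is 79 less the opposing 2 gives net 77, which does reach 74, so (b) meets the standard.
  All elements met. The burden passes to the provider.
At Stage I.2 the provider must meet a preponderance (weight is at least 49): on (c) the weight is 81 less the opposing 40 gives net 41, < 49, so (c) does not meet the standard; on (d) the weight is 47 less the opposing 1 gives net 46, which does not reach 49, so (d) does not meet the standard.
  Not every element is met, so the provider fails to carry Stage I.2.
The analysis ends at Stage I.2; the patient prevails on this issue.
— Issue II —
Stage II.1 — burden on patient; standard: a heightened civil standard (weight is at least 74).
    (e): 98 − 31 = 67 < 74 [not met]
  The patient does not carry Stage II.1.
So the provider prevails on this issue.
— Issue III —
At Stage III.1 the patient must meet a preponderance (weight is at least 54): on (h) the weight is 91 less the opposing 30 gives net 61, ≥ 54, so (h) meets the standard.
  The patient carries Stage III.1; the provider now bears the burden.
At Stage III.2 the provider must meet a preponderance (weight is at least 54): on (i) the weight is 87 less the opposing 28 gives net 59, ≥ 54, so (i) meets the standard; on (j) the weight is 68 less the opposing 10 gives net 58, which does reach 54, so (j) meets the standard.
  Stage III.2 carried; the final stage is satisfied.
With every stage satisfied, the provider prevails on this issue.
Per-issue: Issue I → patient; Issue II → provider; Issue III → provider. The patient must prevail on at least one issue; overall, the patient prevails.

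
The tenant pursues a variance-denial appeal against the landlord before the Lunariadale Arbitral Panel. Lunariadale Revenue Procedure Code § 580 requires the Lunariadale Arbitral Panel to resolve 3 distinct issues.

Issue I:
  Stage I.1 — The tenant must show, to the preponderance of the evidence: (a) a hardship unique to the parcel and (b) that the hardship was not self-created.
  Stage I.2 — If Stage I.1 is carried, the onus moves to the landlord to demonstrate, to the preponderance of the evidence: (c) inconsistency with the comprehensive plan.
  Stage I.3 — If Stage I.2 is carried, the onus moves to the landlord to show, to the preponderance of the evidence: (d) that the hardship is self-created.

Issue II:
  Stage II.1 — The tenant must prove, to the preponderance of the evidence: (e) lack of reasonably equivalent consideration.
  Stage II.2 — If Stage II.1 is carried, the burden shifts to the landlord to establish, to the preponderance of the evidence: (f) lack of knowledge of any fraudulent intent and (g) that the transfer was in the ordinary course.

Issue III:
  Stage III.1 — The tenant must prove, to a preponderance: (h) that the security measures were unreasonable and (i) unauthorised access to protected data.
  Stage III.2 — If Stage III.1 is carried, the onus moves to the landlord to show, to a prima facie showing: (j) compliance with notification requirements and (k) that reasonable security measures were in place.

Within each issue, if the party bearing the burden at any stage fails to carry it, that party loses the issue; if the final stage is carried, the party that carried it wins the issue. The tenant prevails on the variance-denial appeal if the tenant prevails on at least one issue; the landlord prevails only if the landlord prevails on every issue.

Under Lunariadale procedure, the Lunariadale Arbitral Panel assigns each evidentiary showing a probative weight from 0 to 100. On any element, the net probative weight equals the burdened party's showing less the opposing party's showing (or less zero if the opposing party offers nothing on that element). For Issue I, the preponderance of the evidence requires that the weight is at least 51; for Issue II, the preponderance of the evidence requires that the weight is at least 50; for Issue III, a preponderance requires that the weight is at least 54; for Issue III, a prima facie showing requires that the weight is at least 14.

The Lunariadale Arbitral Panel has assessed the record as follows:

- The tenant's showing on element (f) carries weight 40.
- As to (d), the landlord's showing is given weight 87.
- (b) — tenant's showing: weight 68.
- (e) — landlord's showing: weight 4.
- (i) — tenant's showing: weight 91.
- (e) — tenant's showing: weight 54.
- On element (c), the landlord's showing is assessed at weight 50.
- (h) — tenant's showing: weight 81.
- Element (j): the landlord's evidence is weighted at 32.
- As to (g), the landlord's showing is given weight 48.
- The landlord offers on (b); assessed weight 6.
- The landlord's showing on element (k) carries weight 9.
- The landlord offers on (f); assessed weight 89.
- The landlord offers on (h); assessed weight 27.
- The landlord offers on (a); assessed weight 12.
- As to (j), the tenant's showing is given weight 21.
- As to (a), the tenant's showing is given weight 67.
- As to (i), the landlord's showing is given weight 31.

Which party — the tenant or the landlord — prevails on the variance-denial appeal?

— Issue I —
Stage I.1 (tenant, the preponderance of the evidence, weight is at least 51): (a) net 67−12=55 ≥ 51 — meets; (b) net 68−6=62 ≥ 51 — meets.
  The tenant carries Stage I.1; the landlord now bears the burden.
Stage I.2 (landlord, the preponderance of the evidence, weight is at least 51): (c) 50 < 51 — fails.
  Not every element is met, so the landlord fails to carry Stage I.2.
So the tenant prevails on this issue.
— Issue II —
Stage II.1 — burden on tenant; standard: the preponderance of the evidence (weight is at least 50).
    (e): 54 − 4 = 50 ≥ 50 [met]
  The tenant carries Stage II.1; the landlord now bears the burden.
Stage II.2 — burden on landlord; standard: the preponderance of the evidence (weight is at least 50).
    (f): 89 − 40 = 49 < 50 [not met]
    (g): 48 < 50 [not met]
  The landlord does not carry Stage II.2.
So the tenant prevails on this issue.
— Issue III —
Stage III.1 (tenant, a preponderance, weight is at least 54): (h) net 81−27=54 ≥ 54 — meets; (i) net 91−31=60 ≥ 54 — meets.
  Stage III.1 carried; the burden shifts to the landlord.
Stage III.2 (landlord, a prima facie showing, weight is at least 14): (j) net 32−21=11 < 14 — fails; (k) 9 < 14 — fails.
  The landlord does not carry Stage III.2.
The analysis ends at Stage III.2; the tenant prevails on this issue.
Per-issue: Issue I → tenant; Issue II → tenant; Issue III → tenant. The tenant must prevail on at least one issue; overall, the tenant prevails.

tenant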